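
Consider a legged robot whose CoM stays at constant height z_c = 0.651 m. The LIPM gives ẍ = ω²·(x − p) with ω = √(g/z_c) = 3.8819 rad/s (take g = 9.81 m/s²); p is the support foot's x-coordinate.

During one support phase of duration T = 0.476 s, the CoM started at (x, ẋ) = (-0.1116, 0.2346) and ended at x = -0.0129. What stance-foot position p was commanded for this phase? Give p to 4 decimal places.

ωT = 3.8819·0.476 = 1.847784; cosh(ωT) = 3.251665, sinh(ωT) = 3.094079
x(T) = p + (x₀−p)·cosh(ωT) + (ẋ₀/ω)·sinh(ωT) ⇒ p·(1 − cosh) = x(T) − x₀·cosh − (ẋ₀/ω)·sinh
numerator   = -0.0129 − (-0.1116)·3.251665 − (0.2346/3.8819)·3.094079 = 0.162997
denominator = 1 − 3.251665 = -2.251665
p = 0.162997 / -2.251665 = -0.0724

p = -0.0724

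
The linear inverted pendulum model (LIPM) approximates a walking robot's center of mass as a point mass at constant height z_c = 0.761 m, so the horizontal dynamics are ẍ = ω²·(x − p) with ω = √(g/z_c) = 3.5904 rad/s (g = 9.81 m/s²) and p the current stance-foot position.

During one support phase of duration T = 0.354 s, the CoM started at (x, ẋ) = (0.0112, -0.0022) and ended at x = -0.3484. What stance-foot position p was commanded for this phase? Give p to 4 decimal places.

p = 0.3999

ωT = 3.5904·0.354 = 1.271002; cosh(ωT) = 1.922486, sinh(ωT) = 1.641935
x(T) = p + (x₀−p)·cosh(ωT) + (ẋ₀/ω)·sinh(ωT) ⇒ p·(1 − cosh) = x(T) − x₀·cosh − (ẋ₀/ω)·sinh
numerator   = -0.3484 − (0.0112)·1.922486 − (-0.0022/3.5904)·1.641935 = -0.368926
denominator = 1 − 1.922486 = -0.922486
p = -0.368926 / -0.922486 = 0.3999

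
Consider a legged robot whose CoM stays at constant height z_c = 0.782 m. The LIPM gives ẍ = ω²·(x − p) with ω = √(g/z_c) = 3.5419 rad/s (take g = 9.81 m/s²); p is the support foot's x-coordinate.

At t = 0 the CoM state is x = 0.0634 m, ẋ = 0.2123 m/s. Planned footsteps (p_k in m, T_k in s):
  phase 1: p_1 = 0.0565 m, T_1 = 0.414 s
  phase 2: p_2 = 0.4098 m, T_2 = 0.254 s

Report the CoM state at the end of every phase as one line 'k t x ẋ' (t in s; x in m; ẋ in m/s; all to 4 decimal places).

phase 1: p=0.0565, T=0.414, ωT=1.466347, cosh=2.282071, sinh=2.051304; start (x,ẋ)=(0.063400, 0.212300) → end (x,ẋ)=(0.195201, 0.534616)
phase 2: p=0.4098, T=0.254, ωT=0.899643, cosh=1.432720, sinh=1.026005; start (x,ẋ)=(0.195201, 0.534616) → end (x,ẋ)=(0.257205, -0.013901)

1 0.4140 0.1952 0.5346
2 0.6680 0.2572 -0.0139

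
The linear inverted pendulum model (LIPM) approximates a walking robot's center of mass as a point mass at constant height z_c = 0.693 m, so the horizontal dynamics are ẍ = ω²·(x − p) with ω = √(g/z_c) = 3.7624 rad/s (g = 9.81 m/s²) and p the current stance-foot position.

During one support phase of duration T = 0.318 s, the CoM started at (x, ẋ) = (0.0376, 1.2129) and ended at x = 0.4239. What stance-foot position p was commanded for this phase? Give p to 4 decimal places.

ωT = 3.7624·0.318 = 1.196443; cosh(ωT) = 1.805298, sinh(ωT) = 1.503031
x(T) = p + (x₀−p)·cosh(ωT) + (ẋ₀/ω)·sinh(ωT) ⇒ p·(1 − cosh) = x(T) − x₀·cosh − (ẋ₀/ω)·sinh
numerator   = 0.4239 − (0.0376)·1.805298 − (1.2129/3.7624)·1.503031 = -0.128517
denominator = 1 − 1.805298 = -0.805298
p = -0.128517 / -0.805298 = 0.1596

p = 0.1596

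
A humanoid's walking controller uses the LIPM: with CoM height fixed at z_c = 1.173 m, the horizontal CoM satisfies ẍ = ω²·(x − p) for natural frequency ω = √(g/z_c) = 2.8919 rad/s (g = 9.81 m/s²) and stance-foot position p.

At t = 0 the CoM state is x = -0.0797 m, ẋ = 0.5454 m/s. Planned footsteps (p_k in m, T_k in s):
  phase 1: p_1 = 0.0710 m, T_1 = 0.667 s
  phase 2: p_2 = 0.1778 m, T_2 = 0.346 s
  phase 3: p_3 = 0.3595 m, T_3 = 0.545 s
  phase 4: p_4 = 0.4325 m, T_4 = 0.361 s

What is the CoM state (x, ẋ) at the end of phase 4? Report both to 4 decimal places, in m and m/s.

x = 1.9361, ẋ = 4.4729

phase 1: p=0.0710, T=0.667, ωT=1.928897, cosh=3.513613, sinh=3.368305; start (x,ẋ)=(-0.079700, 0.545400) → end (x,ẋ)=(0.176746, 0.448386)
phase 2: p=0.1778, T=0.346, ωT=1.000597, cosh=1.543783, sinh=1.176123; start (x,ẋ)=(0.176746, 0.448386) → end (x,ẋ)=(0.358530, 0.688627)
phase 3: p=0.3595, T=0.545, ωT=1.576086, cosh=2.521386, sinh=2.314603; start (x,ẋ)=(0.358530, 0.688627) → end (x,ẋ)=(0.908214, 1.729802)
phase 4: p=0.4325, T=0.361, ωT=1.043976, cosh=1.596270, sinh=1.244218; start (x,ẋ)=(0.908214, 1.729802) → end (x,ẋ)=(1.936102, 4.472923)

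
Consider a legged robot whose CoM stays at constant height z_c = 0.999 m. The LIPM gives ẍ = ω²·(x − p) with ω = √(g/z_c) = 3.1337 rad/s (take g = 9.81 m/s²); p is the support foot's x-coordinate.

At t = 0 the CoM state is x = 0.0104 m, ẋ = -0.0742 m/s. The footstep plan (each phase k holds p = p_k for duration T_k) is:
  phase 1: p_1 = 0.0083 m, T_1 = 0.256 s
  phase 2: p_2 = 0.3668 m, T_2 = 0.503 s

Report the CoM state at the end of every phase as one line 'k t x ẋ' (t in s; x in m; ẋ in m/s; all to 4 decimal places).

phase 1: p=0.0083, T=0.256, ωT=0.802227, cosh=1.339416, sinh=0.891087; start (x,ẋ)=(0.010400, -0.074200) → end (x,ẋ)=(-0.009986, -0.093521)
phase 2: p=0.3668, T=0.503, ωT=1.576251, cosh=2.521769, sinh=2.315020; start (x,ẋ)=(-0.009986, -0.093521) → end (x,ẋ)=(-0.652457, -2.969264)

1 0.2560 -0.0100 -0.0935
2 0.7590 -0.6525 -2.9693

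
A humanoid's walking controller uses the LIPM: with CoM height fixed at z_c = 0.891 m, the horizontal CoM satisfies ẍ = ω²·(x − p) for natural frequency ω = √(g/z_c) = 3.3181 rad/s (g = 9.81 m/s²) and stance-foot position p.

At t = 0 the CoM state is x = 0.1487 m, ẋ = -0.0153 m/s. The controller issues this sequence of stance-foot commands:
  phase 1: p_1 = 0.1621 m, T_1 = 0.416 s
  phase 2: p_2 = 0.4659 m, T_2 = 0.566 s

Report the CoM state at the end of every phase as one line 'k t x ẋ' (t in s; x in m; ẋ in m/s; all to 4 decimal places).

1 0.4160 0.1252 -0.1151
2 0.9820 -0.7852 -3.9962

phase 1: p=0.1621, T=0.416, ωT=1.380330, cosh=2.113854, sinh=1.862358; start (x,ẋ)=(0.148700, -0.015300) → end (x,ẋ)=(0.125187, -0.115147)
phase 2: p=0.4659, T=0.566, ωT=1.878045, cosh=3.346796, sinh=3.193907; start (x,ẋ)=(0.125187, -0.115147) → end (x,ẋ)=(-0.785234, -3.996150)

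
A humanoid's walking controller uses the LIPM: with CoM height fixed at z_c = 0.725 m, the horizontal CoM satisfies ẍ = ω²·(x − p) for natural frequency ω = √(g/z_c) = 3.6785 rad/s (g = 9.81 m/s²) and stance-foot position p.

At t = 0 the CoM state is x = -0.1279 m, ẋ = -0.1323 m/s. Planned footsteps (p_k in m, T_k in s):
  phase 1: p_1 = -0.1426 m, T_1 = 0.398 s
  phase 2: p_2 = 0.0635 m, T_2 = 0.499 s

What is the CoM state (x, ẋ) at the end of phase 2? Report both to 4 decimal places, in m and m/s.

phase 1: p=-0.1426, T=0.398, ωT=1.464043, cosh=2.277352, sinh=2.046052; start (x,ẋ)=(-0.127900, -0.132300) → end (x,ẋ)=(-0.182711, -0.190655)
phase 2: p=0.0635, T=0.499, ωT=1.835572, cosh=3.214119, sinh=3.054597; start (x,ẋ)=(-0.182711, -0.190655) → end (x,ẋ)=(-0.886169, -3.379295)

x = -0.8862, ẋ = -3.3793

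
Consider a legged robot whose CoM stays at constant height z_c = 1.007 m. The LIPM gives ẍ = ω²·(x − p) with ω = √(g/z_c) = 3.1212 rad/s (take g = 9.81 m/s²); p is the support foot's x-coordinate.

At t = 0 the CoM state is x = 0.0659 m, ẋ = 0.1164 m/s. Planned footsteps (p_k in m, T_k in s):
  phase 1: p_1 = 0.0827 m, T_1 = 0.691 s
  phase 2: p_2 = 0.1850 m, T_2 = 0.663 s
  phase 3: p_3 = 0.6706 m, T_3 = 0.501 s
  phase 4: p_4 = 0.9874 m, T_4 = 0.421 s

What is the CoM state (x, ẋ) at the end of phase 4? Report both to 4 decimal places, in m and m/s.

x = 1.2921, ẋ = 1.3046

phase 1: p=0.0827, T=0.691, ωT=2.156749, cosh=4.379348, sinh=4.263647; start (x,ẋ)=(0.065900, 0.116400) → end (x,ẋ)=(0.168133, 0.286187)
phase 2: p=0.1850, T=0.663, ωT=2.069356, cosh=4.022993, sinh=3.896725; start (x,ẋ)=(0.168133, 0.286187) → end (x,ẋ)=(0.474438, 0.946179)
phase 3: p=0.6706, T=0.501, ωT=1.563721, cosh=2.492959, sinh=2.283604; start (x,ẋ)=(0.474438, 0.946179) → end (x,ẋ)=(0.873842, 0.960627)
phase 4: p=0.9874, T=0.421, ωT=1.314025, cosh=1.994929, sinh=1.726193; start (x,ẋ)=(0.873842, 0.960627) → end (x,ẋ)=(1.292139, 1.304558)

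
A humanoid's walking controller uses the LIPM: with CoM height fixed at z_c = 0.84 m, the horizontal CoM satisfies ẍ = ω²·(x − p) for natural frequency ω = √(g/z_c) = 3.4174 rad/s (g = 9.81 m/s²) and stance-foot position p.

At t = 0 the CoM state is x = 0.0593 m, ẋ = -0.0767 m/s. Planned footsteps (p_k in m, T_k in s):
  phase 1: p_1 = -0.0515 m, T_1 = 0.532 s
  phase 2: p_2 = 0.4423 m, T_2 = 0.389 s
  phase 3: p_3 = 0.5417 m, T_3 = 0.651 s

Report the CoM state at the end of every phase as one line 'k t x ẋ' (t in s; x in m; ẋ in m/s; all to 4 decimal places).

phase 1: p=-0.0515, T=0.532, ωT=1.818057, cosh=3.161109, sinh=2.998768; start (x,ẋ)=(0.059300, -0.076700) → end (x,ẋ)=(0.231447, 0.893020)
phase 2: p=0.4423, T=0.389, ωT=1.329369, cosh=2.021651, sinh=1.757006; start (x,ẋ)=(0.231447, 0.893020) → end (x,ẋ)=(0.475161, 0.539328)
phase 3: p=0.5417, T=0.651, ωT=2.224727, cosh=4.679529, sinh=4.571432; start (x,ẋ)=(0.475161, 0.539328) → end (x,ẋ)=(0.951787, 1.484310)

1 0.5320 0.2314 0.8930
2 0.9210 0.4752 0.5393
3 1.5720 0.9518 1.4843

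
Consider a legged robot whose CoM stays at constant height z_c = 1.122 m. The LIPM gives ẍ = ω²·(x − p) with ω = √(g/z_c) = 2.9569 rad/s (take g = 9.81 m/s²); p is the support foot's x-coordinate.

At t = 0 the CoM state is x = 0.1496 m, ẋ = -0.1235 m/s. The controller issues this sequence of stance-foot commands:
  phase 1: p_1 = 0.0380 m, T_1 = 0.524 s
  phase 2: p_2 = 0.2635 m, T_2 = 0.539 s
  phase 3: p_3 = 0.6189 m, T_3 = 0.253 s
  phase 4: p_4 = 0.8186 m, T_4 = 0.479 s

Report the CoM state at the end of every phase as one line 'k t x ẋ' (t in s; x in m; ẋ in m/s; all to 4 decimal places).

1 0.5240 0.2187 0.4380
2 1.0630 0.4982 0.8099
3 1.3160 0.6874 0.7547
4 1.7950 1.0273 0.8943

phase 1: p=0.0380, T=0.524, ωT=1.549416, cosh=2.460545, sinh=2.248173; start (x,ẋ)=(0.149600, -0.123500) → end (x,ẋ)=(0.218698, 0.437997)
phase 2: p=0.2635, T=0.539, ωT=1.593769, cosh=2.562712, sinh=2.359554; start (x,ẋ)=(0.218698, 0.437997) → end (x,ẋ)=(0.498200, 0.809879)
phase 3: p=0.6189, T=0.253, ωT=0.748096, cosh=1.293120, sinh=0.819853; start (x,ẋ)=(0.498200, 0.809879) → end (x,ẋ)=(0.687373, 0.754666)
phase 4: p=0.8186, T=0.479, ωT=1.416355, cosh=2.182333, sinh=1.939736; start (x,ẋ)=(0.687373, 0.754666) → end (x,ẋ)=(1.027283, 0.894267)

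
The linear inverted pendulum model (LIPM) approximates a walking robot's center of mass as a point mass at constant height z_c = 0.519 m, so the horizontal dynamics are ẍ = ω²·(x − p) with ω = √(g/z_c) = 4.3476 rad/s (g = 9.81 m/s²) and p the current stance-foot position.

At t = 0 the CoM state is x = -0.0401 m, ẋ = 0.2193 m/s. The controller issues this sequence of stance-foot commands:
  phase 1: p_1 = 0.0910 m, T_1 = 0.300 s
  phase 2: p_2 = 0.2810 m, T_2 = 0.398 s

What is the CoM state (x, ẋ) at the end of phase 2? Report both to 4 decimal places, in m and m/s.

x = -1.1148, ẋ = -5.8841

phase 1: p=0.0910, T=0.300, ωT=1.304280, cosh=1.978201, sinh=1.706834; start (x,ẋ)=(-0.040100, 0.219300) → end (x,ẋ)=(-0.082247, -0.539025)
phase 2: p=0.2810, T=0.398, ωT=1.730345, cosh=2.909911, sinh=2.732688; start (x,ẋ)=(-0.082247, -0.539025) → end (x,ẋ)=(-1.114820, -5.884116)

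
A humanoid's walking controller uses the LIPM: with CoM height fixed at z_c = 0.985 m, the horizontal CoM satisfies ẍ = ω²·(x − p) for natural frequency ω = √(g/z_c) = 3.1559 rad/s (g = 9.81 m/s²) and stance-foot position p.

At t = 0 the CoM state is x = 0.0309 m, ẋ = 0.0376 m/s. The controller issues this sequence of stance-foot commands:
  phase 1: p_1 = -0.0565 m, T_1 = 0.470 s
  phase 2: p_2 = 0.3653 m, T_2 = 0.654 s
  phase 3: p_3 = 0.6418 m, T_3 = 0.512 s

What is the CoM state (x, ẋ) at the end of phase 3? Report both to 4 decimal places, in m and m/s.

x = 0.2289, ẋ = -1.0974

phase 1: p=-0.0565, T=0.470, ωT=1.483273, cosh=2.317121, sinh=2.090227; start (x,ẋ)=(0.030900, 0.037600) → end (x,ẋ)=(0.170920, 0.663662)
phase 2: p=0.3653, T=0.654, ωT=2.063959, cosh=4.002020, sinh=3.875070; start (x,ẋ)=(0.170920, 0.663662) → end (x,ẋ)=(0.402284, 0.278847)
phase 3: p=0.6418, T=0.512, ωT=1.615821, cosh=2.615372, sinh=2.416645; start (x,ẋ)=(0.402284, 0.278847) → end (x,ẋ)=(0.228905, -1.097425)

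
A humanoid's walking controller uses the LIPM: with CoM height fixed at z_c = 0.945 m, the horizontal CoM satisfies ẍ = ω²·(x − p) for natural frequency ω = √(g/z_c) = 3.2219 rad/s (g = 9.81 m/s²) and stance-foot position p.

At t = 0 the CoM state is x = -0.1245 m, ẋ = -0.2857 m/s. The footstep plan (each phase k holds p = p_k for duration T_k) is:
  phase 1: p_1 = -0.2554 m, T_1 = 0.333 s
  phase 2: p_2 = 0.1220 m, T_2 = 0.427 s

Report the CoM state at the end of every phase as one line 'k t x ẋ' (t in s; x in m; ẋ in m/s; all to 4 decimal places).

1 0.3330 -0.1561 0.0779
2 0.7600 -0.4187 -1.4961

phase 1: p=-0.2554, T=0.333, ωT=1.072893, cosh=1.632921, sinh=1.290904; start (x,ẋ)=(-0.124500, -0.285700) → end (x,ẋ)=(-0.156121, 0.077909)
phase 2: p=0.1220, T=0.427, ωT=1.375751, cosh=2.105349, sinh=1.852700; start (x,ẋ)=(-0.156121, 0.077909) → end (x,ẋ)=(-0.418741, -1.496137)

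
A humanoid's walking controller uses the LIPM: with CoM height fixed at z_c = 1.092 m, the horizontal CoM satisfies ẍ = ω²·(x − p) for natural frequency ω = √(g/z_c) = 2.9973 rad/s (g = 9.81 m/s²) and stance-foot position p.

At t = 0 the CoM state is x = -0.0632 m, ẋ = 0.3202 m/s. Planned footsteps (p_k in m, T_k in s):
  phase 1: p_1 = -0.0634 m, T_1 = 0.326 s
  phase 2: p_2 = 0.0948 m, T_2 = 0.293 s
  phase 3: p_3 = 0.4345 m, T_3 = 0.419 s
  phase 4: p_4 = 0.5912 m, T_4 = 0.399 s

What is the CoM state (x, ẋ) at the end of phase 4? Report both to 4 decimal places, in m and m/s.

phase 1: p=-0.0634, T=0.326, ωT=0.977120, cosh=1.516593, sinh=1.140200; start (x,ẋ)=(-0.063200, 0.320200) → end (x,ẋ)=(0.058710, 0.486297)
phase 2: p=0.0948, T=0.293, ωT=0.878209, cosh=1.411056, sinh=0.995529; start (x,ẋ)=(0.058710, 0.486297) → end (x,ẋ)=(0.205395, 0.578504)
phase 3: p=0.4345, T=0.419, ωT=1.255869, cosh=1.897858, sinh=1.613029; start (x,ẋ)=(0.205395, 0.578504) → end (x,ẋ)=(0.311019, -0.009744)
phase 4: p=0.5912, T=0.399, ωT=1.195923, cosh=1.804516, sinh=1.502091; start (x,ẋ)=(0.311019, -0.009744) → end (x,ẋ)=(0.080726, -1.279018)

x = 0.0807, ẋ = -1.2790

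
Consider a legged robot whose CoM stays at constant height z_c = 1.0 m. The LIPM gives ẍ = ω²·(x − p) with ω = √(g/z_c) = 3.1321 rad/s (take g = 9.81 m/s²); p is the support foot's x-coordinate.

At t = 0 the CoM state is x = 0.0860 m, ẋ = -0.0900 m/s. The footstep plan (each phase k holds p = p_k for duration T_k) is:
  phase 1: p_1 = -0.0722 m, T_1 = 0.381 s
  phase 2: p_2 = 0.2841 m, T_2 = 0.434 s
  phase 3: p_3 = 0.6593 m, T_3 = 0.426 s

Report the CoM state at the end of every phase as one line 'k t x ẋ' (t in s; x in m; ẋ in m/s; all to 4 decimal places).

phase 1: p=-0.0722, T=0.381, ωT=1.193330, cosh=1.800628, sinh=1.497418; start (x,ẋ)=(0.086000, -0.090000) → end (x,ẋ)=(0.169631, 0.579911)
phase 2: p=0.2841, T=0.434, ωT=1.359331, cosh=2.075211, sinh=1.818378; start (x,ẋ)=(0.169631, 0.579911) → end (x,ẋ)=(0.383228, 0.551501)
phase 3: p=0.6593, T=0.426, ωT=1.334275, cosh=2.030295, sinh=1.766946; start (x,ẋ)=(0.383228, 0.551501) → end (x,ẋ)=(0.409917, -0.408141)

1 0.3810 0.1696 0.5799
2 0.8150 0.3832 0.5515
3 1.2410 0.4099 -0.4081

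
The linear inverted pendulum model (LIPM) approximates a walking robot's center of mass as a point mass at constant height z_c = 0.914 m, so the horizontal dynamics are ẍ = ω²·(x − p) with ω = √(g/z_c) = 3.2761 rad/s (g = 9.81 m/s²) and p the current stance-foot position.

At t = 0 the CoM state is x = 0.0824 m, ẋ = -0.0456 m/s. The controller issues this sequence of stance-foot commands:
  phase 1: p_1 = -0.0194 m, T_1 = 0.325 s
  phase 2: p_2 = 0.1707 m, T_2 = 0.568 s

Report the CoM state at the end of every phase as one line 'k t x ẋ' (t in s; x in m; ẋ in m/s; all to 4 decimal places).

phase 1: p=-0.0194, T=0.325, ωT=1.064733, cosh=1.622442, sinh=1.277622; start (x,ẋ)=(0.082400, -0.045600) → end (x,ẋ)=(0.127981, 0.352112)
phase 2: p=0.1707, T=0.568, ωT=1.860825, cosh=3.292291, sinh=3.136746; start (x,ẋ)=(0.127981, 0.352112) → end (x,ẋ)=(0.367193, 0.720267)

1 0.3250 0.1280 0.3521
2 0.8930 0.3672 0.7203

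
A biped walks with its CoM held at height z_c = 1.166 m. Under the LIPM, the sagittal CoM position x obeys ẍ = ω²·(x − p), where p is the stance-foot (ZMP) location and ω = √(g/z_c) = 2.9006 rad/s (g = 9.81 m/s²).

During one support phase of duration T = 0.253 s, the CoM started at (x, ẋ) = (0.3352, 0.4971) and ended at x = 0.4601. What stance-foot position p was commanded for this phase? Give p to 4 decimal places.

ωT = 2.9006·0.253 = 0.733852; cosh(ωT) = 1.281573, sinh(ωT) = 0.801516
x(T) = p + (x₀−p)·cosh(ωT) + (ẋ₀/ω)·sinh(ωT) ⇒ p·(1 − cosh) = x(T) − x₀·cosh − (ẋ₀/ω)·sinh
numerator   = 0.4601 − (0.3352)·1.281573 − (0.4971/2.9006)·0.801516 = -0.106846
denominator = 1 − 1.281573 = -0.281573
p = -0.106846 / -0.281573 = 0.3795

p = 0.3795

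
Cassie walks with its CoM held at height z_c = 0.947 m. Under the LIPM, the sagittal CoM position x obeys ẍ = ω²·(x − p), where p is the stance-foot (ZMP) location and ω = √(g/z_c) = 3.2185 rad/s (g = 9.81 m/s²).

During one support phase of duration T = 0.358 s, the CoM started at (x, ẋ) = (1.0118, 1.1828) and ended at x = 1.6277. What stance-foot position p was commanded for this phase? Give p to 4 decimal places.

p = 0.8871

ωT = 3.2185·0.358 = 1.152223; cosh(ωT) = 1.740578, sinh(ωT) = 1.424644
x(T) = p + (x₀−p)·cosh(ωT) + (ẋ₀/ω)·sinh(ωT) ⇒ p·(1 − cosh) = x(T) − x₀·cosh − (ẋ₀/ω)·sinh
numerator   = 1.6277 − (1.0118)·1.740578 − (1.1828/3.2185)·1.424644 = -0.656974
denominator = 1 − 1.740578 = -0.740578
p = -0.656974 / -0.740578 = 0.8871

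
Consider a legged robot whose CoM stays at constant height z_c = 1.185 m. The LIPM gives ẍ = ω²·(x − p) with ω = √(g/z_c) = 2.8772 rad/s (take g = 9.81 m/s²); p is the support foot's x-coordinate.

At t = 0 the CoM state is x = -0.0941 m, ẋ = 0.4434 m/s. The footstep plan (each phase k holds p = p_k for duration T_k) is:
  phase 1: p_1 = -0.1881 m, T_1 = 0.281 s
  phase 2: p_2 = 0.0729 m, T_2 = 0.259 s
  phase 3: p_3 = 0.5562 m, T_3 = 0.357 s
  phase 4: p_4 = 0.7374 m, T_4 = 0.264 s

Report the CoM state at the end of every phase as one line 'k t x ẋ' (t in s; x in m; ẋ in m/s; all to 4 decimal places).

1 0.2810 0.0770 0.8397
2 0.5400 0.3163 1.0933
3 0.8970 0.6409 0.8822
4 1.1610 0.8676 0.9173

phase 1: p=-0.1881, T=0.281, ωT=0.808493, cosh=1.345026, sinh=0.899497; start (x,ẋ)=(-0.094100, 0.443400) → end (x,ẋ)=(0.076952, 0.839660)
phase 2: p=0.0729, T=0.259, ωT=0.745195, cosh=1.290747, sinh=0.816105; start (x,ẋ)=(0.076952, 0.839660) → end (x,ẋ)=(0.316296, 1.093303)
phase 3: p=0.5562, T=0.357, ωT=1.027160, cosh=1.575573, sinh=1.217551; start (x,ẋ)=(0.316296, 1.093303) → end (x,ẋ)=(0.640870, 0.882163)
phase 4: p=0.7374, T=0.264, ωT=0.759581, cosh=1.302621, sinh=0.834759; start (x,ẋ)=(0.640870, 0.882163) → end (x,ẋ)=(0.867599, 0.917281)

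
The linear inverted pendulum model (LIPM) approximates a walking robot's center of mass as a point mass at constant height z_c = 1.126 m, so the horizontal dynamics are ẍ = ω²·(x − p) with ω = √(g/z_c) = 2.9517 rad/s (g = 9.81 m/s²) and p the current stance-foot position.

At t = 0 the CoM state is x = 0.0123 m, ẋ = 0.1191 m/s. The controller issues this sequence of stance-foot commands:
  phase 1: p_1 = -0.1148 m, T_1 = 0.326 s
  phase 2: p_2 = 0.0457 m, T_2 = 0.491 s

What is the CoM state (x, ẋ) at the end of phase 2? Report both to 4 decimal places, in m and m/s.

x = 0.6225, ẋ = 1.7908

phase 1: p=-0.1148, T=0.326, ωT=0.962254, cosh=1.499811, sinh=1.117780; start (x,ẋ)=(0.012300, 0.119100) → end (x,ẋ)=(0.120928, 0.597975)
phase 2: p=0.0457, T=0.491, ωT=1.449285, cosh=2.247402, sinh=2.012664; start (x,ẋ)=(0.120928, 0.597975) → end (x,ẋ)=(0.622506, 1.790803)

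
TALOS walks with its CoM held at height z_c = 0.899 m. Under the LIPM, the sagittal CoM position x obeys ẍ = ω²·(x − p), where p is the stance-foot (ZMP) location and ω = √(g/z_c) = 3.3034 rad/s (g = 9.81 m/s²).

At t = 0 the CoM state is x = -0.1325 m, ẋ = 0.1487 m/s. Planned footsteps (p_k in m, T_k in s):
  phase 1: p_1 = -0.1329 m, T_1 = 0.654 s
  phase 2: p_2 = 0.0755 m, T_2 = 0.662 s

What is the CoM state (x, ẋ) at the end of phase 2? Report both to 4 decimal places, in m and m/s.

phase 1: p=-0.1329, T=0.654, ωT=2.160424, cosh=4.395044, sinh=4.279768; start (x,ẋ)=(-0.132500, 0.148700) → end (x,ẋ)=(0.061508, 0.659198)
phase 2: p=0.0755, T=0.662, ωT=2.186851, cosh=4.509694, sinh=4.397424; start (x,ẋ)=(0.061508, 0.659198) → end (x,ẋ)=(0.889915, 2.769534)

x = 0.8899, ẋ = 2.7695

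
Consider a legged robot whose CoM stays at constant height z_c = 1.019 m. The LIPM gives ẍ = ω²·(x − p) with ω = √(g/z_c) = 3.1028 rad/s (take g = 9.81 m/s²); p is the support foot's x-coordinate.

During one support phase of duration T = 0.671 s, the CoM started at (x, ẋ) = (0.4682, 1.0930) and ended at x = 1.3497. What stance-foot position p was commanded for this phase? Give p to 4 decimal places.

ωT = 3.1028·0.671 = 2.081979; cosh(ωT) = 4.072504, sinh(ωT) = 3.947820
x(T) = p + (x₀−p)·cosh(ωT) + (ẋ₀/ω)·sinh(ωT) ⇒ p·(1 − cosh) = x(T) − x₀·cosh − (ẋ₀/ω)·sinh
numerator   = 1.3497 − (0.4682)·4.072504 − (1.0930/3.1028)·3.947820 = -1.947715
denominator = 1 − 4.072504 = -3.072504
p = -1.947715 / -3.072504 = 0.6339

p = 0.6339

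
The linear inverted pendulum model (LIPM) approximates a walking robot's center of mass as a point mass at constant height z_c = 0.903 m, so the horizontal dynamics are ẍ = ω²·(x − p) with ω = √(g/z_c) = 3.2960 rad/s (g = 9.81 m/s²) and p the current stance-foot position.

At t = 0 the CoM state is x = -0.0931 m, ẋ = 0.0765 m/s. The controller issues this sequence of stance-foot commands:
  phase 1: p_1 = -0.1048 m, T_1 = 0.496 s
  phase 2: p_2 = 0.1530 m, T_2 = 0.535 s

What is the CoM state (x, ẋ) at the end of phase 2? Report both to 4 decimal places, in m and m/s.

x = -0.0990, ẋ = -0.6835

phase 1: p=-0.1048, T=0.496, ωT=1.634816, cosh=2.661751, sinh=2.466763; start (x,ẋ)=(-0.093100, 0.076500) → end (x,ẋ)=(-0.016404, 0.298750)
phase 2: p=0.1530, T=0.535, ωT=1.763360, cosh=3.001734, sinh=2.830266; start (x,ẋ)=(-0.016404, 0.298750) → end (x,ẋ)=(-0.098970, -0.683527)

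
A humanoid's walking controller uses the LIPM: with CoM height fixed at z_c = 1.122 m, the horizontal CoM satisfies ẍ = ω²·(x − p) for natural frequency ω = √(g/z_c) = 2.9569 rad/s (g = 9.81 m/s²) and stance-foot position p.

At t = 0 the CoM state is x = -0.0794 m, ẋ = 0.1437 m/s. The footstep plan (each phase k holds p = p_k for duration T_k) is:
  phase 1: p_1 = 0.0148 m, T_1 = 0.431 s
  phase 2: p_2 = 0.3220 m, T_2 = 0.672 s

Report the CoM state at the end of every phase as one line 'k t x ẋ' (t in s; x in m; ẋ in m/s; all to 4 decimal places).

1 0.4310 -0.0867 -0.1821
2 1.1030 -1.4170 -5.0012

phase 1: p=0.0148, T=0.431, ωT=1.274424, cosh=1.928116, sinh=1.648524; start (x,ẋ)=(-0.079400, 0.143700) → end (x,ẋ)=(-0.086713, -0.182110)
phase 2: p=0.3220, T=0.672, ωT=1.987037, cosh=3.715495, sinh=3.578394; start (x,ẋ)=(-0.086713, -0.182110) → end (x,ẋ)=(-1.416958, -5.001203)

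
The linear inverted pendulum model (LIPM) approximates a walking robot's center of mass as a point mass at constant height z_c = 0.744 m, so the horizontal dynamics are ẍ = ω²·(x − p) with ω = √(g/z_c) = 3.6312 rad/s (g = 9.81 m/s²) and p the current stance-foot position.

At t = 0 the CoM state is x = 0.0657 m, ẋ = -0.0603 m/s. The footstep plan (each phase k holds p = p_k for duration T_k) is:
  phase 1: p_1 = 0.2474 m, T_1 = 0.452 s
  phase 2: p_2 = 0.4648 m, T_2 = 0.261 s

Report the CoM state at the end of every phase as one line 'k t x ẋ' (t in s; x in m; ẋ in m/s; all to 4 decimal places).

phase 1: p=0.2474, T=0.452, ωT=1.641302, cosh=2.677808, sinh=2.484080; start (x,ẋ)=(0.065700, -0.060300) → end (x,ẋ)=(-0.280409, -1.800441)
phase 2: p=0.4648, T=0.261, ωT=0.947743, cosh=1.483748, sinh=1.096133; start (x,ẋ)=(-0.280409, -1.800441) → end (x,ẋ)=(-1.184392, -5.637537)

1 0.4520 -0.2804 -1.8004
2 0.7130 -1.1844 -5.6375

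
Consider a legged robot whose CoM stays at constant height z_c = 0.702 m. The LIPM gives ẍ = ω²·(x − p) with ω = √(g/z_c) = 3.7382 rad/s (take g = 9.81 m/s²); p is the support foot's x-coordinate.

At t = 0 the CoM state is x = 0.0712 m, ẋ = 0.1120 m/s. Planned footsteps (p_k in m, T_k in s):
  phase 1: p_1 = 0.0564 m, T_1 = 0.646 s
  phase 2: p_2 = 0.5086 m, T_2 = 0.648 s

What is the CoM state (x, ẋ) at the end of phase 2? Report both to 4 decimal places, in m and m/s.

phase 1: p=0.0564, T=0.646, ωT=2.414877, cosh=5.638887, sinh=5.549509; start (x,ẋ)=(0.071200, 0.112000) → end (x,ẋ)=(0.306124, 0.938584)
phase 2: p=0.5086, T=0.648, ωT=2.422354, cosh=5.680536, sinh=5.591823; start (x,ẋ)=(0.306124, 0.938584) → end (x,ẋ)=(0.762418, 1.099234)

x = 0.7624, ẋ = 1.0992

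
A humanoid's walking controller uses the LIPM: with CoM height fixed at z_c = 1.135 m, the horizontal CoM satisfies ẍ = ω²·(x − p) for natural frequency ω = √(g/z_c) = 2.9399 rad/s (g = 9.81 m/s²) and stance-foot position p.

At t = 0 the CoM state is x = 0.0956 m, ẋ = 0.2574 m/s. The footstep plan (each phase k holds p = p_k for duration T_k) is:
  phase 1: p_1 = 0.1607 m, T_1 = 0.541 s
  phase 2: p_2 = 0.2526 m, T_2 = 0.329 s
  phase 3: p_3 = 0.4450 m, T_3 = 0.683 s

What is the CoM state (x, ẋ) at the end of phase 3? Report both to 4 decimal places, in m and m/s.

phase 1: p=0.1607, T=0.541, ωT=1.590486, cosh=2.554979, sinh=2.351153; start (x,ẋ)=(0.095600, 0.257400) → end (x,ẋ)=(0.200224, 0.207670)
phase 2: p=0.2526, T=0.329, ωT=0.967227, cosh=1.505388, sinh=1.125252; start (x,ẋ)=(0.200224, 0.207670) → end (x,ẋ)=(0.253240, 0.139357)
phase 3: p=0.4450, T=0.683, ωT=2.007952, cosh=3.791155, sinh=3.656891; start (x,ẋ)=(0.253240, 0.139357) → end (x,ẋ)=(-0.108650, -1.533273)

x = -0.1086, ẋ = -1.5333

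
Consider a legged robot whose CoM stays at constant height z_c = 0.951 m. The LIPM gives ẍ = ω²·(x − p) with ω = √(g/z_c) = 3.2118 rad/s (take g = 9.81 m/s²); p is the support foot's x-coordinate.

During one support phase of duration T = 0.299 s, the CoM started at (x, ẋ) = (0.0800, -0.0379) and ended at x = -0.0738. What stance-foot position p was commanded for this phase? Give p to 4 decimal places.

p = 0.3626

ωT = 3.2118·0.299 = 0.960328; cosh(ωT) = 1.497661, sinh(ωT) = 1.114893
x(T) = p + (x₀−p)·cosh(ωT) + (ẋ₀/ω)·sinh(ωT) ⇒ p·(1 − cosh) = x(T) − x₀·cosh − (ẋ₀/ω)·sinh
numerator   = -0.0738 − (0.0800)·1.497661 − (-0.0379/3.2118)·1.114893 = -0.180457
denominator = 1 − 1.497661 = -0.497661
p = -0.180457 / -0.497661 = 0.3626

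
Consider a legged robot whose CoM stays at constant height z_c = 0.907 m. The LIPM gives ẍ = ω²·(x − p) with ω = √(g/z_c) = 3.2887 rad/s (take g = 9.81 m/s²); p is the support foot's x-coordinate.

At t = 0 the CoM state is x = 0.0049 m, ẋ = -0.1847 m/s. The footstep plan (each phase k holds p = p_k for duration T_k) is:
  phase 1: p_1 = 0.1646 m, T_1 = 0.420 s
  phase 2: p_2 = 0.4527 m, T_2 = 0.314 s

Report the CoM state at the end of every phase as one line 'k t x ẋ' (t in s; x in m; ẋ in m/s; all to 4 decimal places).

1 0.4200 -0.2780 -1.3699
2 0.7340 -1.2142 -5.1141

phase 1: p=0.1646, T=0.420, ωT=1.381254, cosh=2.115576, sinh=1.864313; start (x,ẋ)=(0.004900, -0.184700) → end (x,ẋ)=(-0.277961, -1.369894)
phase 2: p=0.4527, T=0.314, ωT=1.032652, cosh=1.582283, sinh=1.226221; start (x,ẋ)=(-0.277961, -1.369894) → end (x,ẋ)=(-1.214190, -5.114077)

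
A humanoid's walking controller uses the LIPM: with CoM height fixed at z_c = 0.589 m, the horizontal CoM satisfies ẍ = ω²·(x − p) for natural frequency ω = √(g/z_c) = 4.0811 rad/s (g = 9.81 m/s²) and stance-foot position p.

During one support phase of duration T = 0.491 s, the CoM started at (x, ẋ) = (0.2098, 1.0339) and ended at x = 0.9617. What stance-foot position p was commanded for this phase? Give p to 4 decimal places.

ωT = 4.0811·0.491 = 2.003820; cosh(ωT) = 3.776078, sinh(ωT) = 3.641259
x(T) = p + (x₀−p)·cosh(ωT) + (ẋ₀/ω)·sinh(ωT) ⇒ p·(1 − cosh) = x(T) − x₀·cosh − (ẋ₀/ω)·sinh
numerator   = 0.9617 − (0.2098)·3.776078 − (1.0339/4.0811)·3.641259 = -0.752992
denominator = 1 − 3.776078 = -2.776078
p = -0.752992 / -2.776078 = 0.2712

p = 0.2712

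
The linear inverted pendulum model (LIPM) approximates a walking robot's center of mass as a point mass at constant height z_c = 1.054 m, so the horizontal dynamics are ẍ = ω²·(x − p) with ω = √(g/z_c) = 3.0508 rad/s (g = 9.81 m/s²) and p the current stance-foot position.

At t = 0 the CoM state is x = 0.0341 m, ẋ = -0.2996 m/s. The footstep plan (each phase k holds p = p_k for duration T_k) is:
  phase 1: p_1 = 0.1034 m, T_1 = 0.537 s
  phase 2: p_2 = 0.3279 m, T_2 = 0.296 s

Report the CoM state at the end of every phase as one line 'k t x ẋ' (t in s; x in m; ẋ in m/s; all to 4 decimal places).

phase 1: p=0.1034, T=0.537, ωT=1.638280, cosh=2.670311, sinh=2.475997; start (x,ẋ)=(0.034100, -0.299600) → end (x,ẋ)=(-0.324805, -1.323502)
phase 2: p=0.3279, T=0.296, ωT=0.903037, cosh=1.436210, sinh=1.030873; start (x,ẋ)=(-0.324805, -1.323502) → end (x,ẋ)=(-1.056736, -3.953576)

1 0.5370 -0.3248 -1.3235
2 0.8330 -1.0567 -3.9536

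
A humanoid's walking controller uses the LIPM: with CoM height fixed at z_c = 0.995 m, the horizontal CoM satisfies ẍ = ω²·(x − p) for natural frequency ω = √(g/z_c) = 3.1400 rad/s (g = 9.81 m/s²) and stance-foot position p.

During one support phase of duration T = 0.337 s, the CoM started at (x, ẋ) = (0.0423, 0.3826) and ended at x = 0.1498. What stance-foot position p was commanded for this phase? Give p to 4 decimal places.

p = 0.1186

ωT = 3.1400·0.337 = 1.058180; cosh(ωT) = 1.614105, sinh(ωT) = 1.267018
x(T) = p + (x₀−p)·cosh(ωT) + (ẋ₀/ω)·sinh(ωT) ⇒ p·(1 − cosh) = x(T) − x₀·cosh − (ẋ₀/ω)·sinh
numerator   = 0.1498 − (0.0423)·1.614105 − (0.3826/3.1400)·1.267018 = -0.072859
denominator = 1 − 1.614105 = -0.614105
p = -0.072859 / -0.614105 = 0.1186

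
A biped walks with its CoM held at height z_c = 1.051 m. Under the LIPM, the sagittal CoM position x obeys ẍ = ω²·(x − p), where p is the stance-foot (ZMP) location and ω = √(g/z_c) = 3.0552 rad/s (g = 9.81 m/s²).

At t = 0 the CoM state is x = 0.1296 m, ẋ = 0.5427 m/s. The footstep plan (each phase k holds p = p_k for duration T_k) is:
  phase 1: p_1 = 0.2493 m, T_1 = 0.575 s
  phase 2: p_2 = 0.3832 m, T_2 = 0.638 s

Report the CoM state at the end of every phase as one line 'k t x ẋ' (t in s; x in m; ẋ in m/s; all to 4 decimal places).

phase 1: p=0.2493, T=0.575, ωT=1.756740, cosh=2.983063, sinh=2.810457; start (x,ẋ)=(0.129600, 0.542700) → end (x,ẋ)=(0.391453, 0.591104)
phase 2: p=0.3832, T=0.638, ωT=1.949218, cosh=3.582788, sinh=3.440403; start (x,ẋ)=(0.391453, 0.591104) → end (x,ẋ)=(1.078400, 2.204549)

1 0.5750 0.3915 0.5911
2 1.2130 1.0784 2.2045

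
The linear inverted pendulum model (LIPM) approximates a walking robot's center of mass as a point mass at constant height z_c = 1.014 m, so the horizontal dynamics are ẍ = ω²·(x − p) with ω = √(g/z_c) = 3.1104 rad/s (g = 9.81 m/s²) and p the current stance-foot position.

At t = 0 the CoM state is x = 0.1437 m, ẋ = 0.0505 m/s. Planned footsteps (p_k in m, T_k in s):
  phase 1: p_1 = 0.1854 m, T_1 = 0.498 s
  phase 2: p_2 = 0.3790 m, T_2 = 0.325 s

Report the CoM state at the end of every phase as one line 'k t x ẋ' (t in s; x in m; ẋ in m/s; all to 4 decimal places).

1 0.4980 0.1193 -0.1672
2 0.8230 -0.0891 -1.2231

phase 1: p=0.1854, T=0.498, ωT=1.548979, cosh=2.459564, sinh=2.247099; start (x,ẋ)=(0.143700, 0.050500) → end (x,ẋ)=(0.119320, -0.167249)
phase 2: p=0.3790, T=0.325, ωT=1.010880, cosh=1.555958, sinh=1.192060; start (x,ẋ)=(0.119320, -0.167249) → end (x,ẋ)=(-0.089150, -1.223071)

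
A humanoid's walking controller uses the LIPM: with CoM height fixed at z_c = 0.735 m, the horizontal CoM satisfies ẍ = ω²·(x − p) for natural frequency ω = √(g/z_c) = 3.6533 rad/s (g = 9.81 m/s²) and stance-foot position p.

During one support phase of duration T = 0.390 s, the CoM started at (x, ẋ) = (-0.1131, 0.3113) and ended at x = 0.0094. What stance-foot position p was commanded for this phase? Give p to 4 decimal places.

ωT = 3.6533·0.390 = 1.424787; cosh(ωT) = 2.198766, sinh(ωT) = 1.958206
x(T) = p + (x₀−p)·cosh(ωT) + (ẋ₀/ω)·sinh(ωT) ⇒ p·(1 − cosh) = x(T) − x₀·cosh − (ẋ₀/ω)·sinh
numerator   = 0.0094 − (-0.1131)·2.198766 − (0.3113/3.6533)·1.958206 = 0.091220
denominator = 1 − 2.198766 = -1.198766
p = 0.091220 / -1.198766 = -0.0761

p = -0.0761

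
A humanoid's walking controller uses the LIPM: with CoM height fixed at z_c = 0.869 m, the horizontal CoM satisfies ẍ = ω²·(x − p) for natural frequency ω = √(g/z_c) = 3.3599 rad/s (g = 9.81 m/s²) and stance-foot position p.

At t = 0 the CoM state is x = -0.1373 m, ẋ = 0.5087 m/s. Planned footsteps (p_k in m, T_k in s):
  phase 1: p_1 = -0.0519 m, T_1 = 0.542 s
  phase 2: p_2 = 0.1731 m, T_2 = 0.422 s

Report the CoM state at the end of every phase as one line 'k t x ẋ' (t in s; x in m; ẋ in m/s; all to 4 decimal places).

phase 1: p=-0.0519, T=0.542, ωT=1.821066, cosh=3.170147, sinh=3.008293; start (x,ẋ)=(-0.137300, 0.508700) → end (x,ẋ)=(0.132835, 0.749467)
phase 2: p=0.1731, T=0.422, ωT=1.417878, cosh=2.185289, sinh=1.943061; start (x,ẋ)=(0.132835, 0.749467) → end (x,ẋ)=(0.518533, 1.374934)

1 0.5420 0.1328 0.7495
2 0.9640 0.5185 1.3749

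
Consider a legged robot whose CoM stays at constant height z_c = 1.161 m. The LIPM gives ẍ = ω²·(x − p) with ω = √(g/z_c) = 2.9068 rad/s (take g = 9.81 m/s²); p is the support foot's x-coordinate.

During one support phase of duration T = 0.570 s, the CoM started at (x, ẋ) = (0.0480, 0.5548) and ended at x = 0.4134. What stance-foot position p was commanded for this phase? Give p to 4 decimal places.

ωT = 2.9068·0.570 = 1.656876; cosh(ωT) = 2.716820, sinh(ωT) = 2.526086
x(T) = p + (x₀−p)·cosh(ωT) + (ẋ₀/ω)·sinh(ωT) ⇒ p·(1 − cosh) = x(T) − x₀·cosh − (ẋ₀/ω)·sinh
numerator   = 0.4134 − (0.0480)·2.716820 − (0.5548/2.9068)·2.526086 = -0.199143
denominator = 1 − 2.716820 = -1.716820
p = -0.199143 / -1.716820 = 0.1160

p = 0.1160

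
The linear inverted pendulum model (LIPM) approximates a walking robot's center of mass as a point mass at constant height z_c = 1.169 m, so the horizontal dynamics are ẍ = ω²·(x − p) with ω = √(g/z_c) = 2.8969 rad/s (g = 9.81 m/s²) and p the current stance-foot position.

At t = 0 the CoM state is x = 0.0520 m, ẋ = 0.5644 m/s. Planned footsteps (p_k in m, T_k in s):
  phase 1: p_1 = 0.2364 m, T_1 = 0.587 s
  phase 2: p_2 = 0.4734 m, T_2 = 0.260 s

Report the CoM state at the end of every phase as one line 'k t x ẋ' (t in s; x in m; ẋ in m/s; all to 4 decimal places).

1 0.5870 0.2303 0.1830
2 0.8470 0.2103 -0.3445

phase 1: p=0.2364, T=0.587, ωT=1.700480, cosh=2.829586, sinh=2.646991; start (x,ẋ)=(0.052000, 0.564400) → end (x,ẋ)=(0.230335, 0.183027)
phase 2: p=0.4734, T=0.260, ωT=0.753194, cosh=1.297316, sinh=0.826456; start (x,ẋ)=(0.230335, 0.183027) → end (x,ẋ)=(0.210283, -0.344494)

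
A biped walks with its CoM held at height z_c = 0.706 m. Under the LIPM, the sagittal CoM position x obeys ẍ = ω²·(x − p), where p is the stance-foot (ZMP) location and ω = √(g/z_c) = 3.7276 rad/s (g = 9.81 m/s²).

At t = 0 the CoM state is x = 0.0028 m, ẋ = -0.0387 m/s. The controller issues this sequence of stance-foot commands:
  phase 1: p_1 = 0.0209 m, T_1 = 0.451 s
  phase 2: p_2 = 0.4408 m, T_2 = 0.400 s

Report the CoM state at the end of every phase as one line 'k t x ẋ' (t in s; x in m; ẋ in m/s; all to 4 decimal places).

1 0.4510 -0.0563 -0.2825
2 0.8510 -0.8790 -4.5659

phase 1: p=0.0209, T=0.451, ωT=1.681148, cosh=2.778939, sinh=2.592778; start (x,ẋ)=(0.002800, -0.038700) → end (x,ẋ)=(-0.056317, -0.282479)
phase 2: p=0.4408, T=0.400, ωT=1.491040, cosh=2.333425, sinh=2.108287; start (x,ẋ)=(-0.056317, -0.282479) → end (x,ẋ)=(-0.878952, -4.565911)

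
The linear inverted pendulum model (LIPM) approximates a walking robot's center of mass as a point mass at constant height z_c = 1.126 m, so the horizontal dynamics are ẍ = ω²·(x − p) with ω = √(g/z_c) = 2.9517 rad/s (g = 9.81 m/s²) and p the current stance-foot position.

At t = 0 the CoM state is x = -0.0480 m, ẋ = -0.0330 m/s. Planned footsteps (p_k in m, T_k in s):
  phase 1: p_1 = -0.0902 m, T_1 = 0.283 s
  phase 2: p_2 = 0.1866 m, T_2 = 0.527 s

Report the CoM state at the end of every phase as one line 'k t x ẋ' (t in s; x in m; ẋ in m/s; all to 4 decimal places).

1 0.2830 -0.0429 0.0714
2 0.8100 -0.3264 -1.3563

phase 1: p=-0.0902, T=0.283, ωT=0.835331, cosh=1.369654, sinh=0.935923; start (x,ẋ)=(-0.048000, -0.033000) → end (x,ẋ)=(-0.042864, 0.071382)
phase 2: p=0.1866, T=0.527, ωT=1.555546, cosh=2.474373, sinh=2.263299; start (x,ẋ)=(-0.042864, 0.071382) → end (x,ẋ)=(-0.326446, -1.356329)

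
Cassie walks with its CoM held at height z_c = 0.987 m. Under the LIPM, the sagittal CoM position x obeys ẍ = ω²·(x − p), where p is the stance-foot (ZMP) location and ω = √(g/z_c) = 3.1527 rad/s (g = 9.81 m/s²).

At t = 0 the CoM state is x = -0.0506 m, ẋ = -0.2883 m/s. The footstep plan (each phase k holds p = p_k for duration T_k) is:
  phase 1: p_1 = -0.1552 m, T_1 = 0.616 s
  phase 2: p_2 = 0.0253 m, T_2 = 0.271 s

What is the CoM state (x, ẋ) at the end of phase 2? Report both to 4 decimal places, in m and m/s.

phase 1: p=-0.1552, T=0.616, ωT=1.942063, cosh=3.558265, sinh=3.414858; start (x,ẋ)=(-0.050600, -0.288300) → end (x,ẋ)=(-0.095279, 0.100278)
phase 2: p=0.0253, T=0.271, ωT=0.854382, cosh=1.387734, sinh=0.962187; start (x,ẋ)=(-0.095279, 0.100278) → end (x,ẋ)=(-0.111427, -0.226615)

x = -0.1114, ẋ = -0.2266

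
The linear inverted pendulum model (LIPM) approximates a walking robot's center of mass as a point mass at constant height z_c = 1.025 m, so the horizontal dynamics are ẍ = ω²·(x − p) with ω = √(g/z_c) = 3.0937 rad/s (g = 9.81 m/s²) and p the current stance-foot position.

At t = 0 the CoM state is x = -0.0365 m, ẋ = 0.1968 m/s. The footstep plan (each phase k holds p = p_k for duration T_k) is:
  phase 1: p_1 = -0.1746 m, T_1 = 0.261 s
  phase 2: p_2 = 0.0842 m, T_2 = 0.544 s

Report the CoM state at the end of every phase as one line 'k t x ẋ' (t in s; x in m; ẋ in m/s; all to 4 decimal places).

1 0.2610 0.0682 0.6482
2 0.8050 0.5839 1.6755

phase 1: p=-0.1746, T=0.261, ωT=0.807456, cosh=1.344094, sinh=0.898102; start (x,ẋ)=(-0.036500, 0.196800) → end (x,ẋ)=(0.068150, 0.648223)
phase 2: p=0.0842, T=0.544, ωT=1.682973, cosh=2.783676, sinh=2.597855; start (x,ẋ)=(0.068150, 0.648223) → end (x,ẋ)=(0.583852, 1.675452)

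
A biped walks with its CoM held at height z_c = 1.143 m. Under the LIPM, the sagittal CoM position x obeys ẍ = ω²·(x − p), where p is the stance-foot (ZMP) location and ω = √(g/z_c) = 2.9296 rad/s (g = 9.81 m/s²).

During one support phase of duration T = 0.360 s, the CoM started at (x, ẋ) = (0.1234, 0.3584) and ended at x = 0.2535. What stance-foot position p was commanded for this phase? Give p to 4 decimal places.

p = 0.1631

ωT = 2.9296·0.360 = 1.054656; cosh(ωT) = 1.609650, sinh(ωT) = 1.261338
x(T) = p + (x₀−p)·cosh(ωT) + (ẋ₀/ω)·sinh(ωT) ⇒ p·(1 − cosh) = x(T) − x₀·cosh − (ẋ₀/ω)·sinh
numerator   = 0.2535 − (0.1234)·1.609650 − (0.3584/2.9296)·1.261338 = -0.099440
denominator = 1 − 1.609650 = -0.609650
p = -0.099440 / -0.609650 = 0.1631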